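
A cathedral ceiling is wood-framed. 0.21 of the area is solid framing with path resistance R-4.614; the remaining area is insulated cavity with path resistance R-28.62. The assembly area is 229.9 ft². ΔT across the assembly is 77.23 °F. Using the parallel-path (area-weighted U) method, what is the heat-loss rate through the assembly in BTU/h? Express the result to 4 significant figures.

U_eff = 0.79/28.62 + 0.21/4.614 = 0.027603 + 0.045514 = 0.073117
R_eff = 1/U_eff = 13.677 ft²·°F·h/BTU
Q = 229.9 × 77.23 / 13.677 = 1298.2 BTU/h

1298 BTU/h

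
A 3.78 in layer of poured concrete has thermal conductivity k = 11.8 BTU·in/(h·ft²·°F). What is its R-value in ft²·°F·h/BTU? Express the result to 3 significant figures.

R = L/k = 3.78/11.8 = 0.3203 ft²·°F·h/BTU

0.320 ft²·°F·h/BTU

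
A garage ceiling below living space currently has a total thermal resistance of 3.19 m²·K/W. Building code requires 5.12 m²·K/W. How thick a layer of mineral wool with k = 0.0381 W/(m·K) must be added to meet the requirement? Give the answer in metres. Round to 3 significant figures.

ΔR = 5.12 − 3.19 = 1.93 m²·K/W
L = ΔR × k = 1.93 × 0.0381 = 0.07353 m

0.0735 m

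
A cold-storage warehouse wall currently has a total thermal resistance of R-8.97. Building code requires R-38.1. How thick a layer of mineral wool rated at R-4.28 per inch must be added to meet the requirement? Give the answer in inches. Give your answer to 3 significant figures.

6.81 in

ΔR = 38.1 − 8.97 = 29.13 ft²·°F·h/BTU
L = ΔR / (R/in) = 29.13/4.28 = 6.806 in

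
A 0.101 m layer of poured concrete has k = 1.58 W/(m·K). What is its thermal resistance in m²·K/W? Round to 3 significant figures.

0.0639 m²·K/W

R = L/k = 0.101/1.58 = 0.06392 m²·K/W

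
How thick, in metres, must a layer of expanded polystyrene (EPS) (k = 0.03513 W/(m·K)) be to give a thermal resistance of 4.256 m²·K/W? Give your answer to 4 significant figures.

L = R·k = 4.256 × 0.03513 = 0.14951 m

0.1495 m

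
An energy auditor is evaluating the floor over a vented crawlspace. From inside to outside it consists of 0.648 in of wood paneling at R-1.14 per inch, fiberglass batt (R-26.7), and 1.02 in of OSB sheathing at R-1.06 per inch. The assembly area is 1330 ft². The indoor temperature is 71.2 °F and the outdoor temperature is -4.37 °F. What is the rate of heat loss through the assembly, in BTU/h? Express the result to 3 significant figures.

3520 BTU/h

0.648 × 1.14 = 0.7387
1.02 × 1.06 = 1.081
R_total = 0.7387 + 26.7 + 1.081 = 28.52 ft²·°F·h/BTU
Q = A·ΔT/R = 1330 × (71.2 − (-4.37)) / 28.52 = 3524 BTU/h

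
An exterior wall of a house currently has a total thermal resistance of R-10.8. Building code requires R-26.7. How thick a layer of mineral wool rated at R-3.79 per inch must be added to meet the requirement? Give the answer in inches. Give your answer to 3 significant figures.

4.20 in

ΔR = 26.7 − 10.8 = 15.9 ft²·°F·h/BTU
L = ΔR / (R/in) = 15.9/3.79 = 4.195 in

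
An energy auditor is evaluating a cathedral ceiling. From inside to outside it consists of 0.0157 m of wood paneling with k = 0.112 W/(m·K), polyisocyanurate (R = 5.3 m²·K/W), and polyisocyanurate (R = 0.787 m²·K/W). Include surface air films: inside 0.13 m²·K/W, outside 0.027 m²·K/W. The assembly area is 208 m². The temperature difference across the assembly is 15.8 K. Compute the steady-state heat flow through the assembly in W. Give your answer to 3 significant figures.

0.0157/0.112 = 0.1402
R_total = 0.13 + 0.1402 + 5.3 + 0.787 + 0.027 = 6.384 m²·K/W
Q = A·ΔT/R = 208 × 15.8 / 6.384 = 514.8 W

515 W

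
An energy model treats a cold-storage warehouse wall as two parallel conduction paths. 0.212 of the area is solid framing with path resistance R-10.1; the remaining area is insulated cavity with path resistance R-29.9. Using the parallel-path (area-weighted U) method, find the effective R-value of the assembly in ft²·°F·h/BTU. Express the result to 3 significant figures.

U_eff = 0.788/29.9 + 0.212/10.1 = 0.02635 + 0.02099 = 0.04734
R_eff = 1/U_eff = 21.12 ft²·°F·h/BTU

21.1 ft²·°F·h/BTU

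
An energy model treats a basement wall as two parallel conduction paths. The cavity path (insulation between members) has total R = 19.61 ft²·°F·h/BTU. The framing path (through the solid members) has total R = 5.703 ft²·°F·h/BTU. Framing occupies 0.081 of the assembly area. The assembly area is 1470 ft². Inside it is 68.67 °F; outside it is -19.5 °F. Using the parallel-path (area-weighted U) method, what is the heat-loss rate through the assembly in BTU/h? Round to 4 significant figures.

7915 BTU/h

U_eff = 0.919/19.61 + 0.081/5.703 = 0.046864 + 0.014203 = 0.061067
R_eff = 1/U_eff = 16.375 ft²·°F·h/BTU
Q = 1470 × (68.67 − (-19.5)) / 16.375 = 7914.9 BTU/h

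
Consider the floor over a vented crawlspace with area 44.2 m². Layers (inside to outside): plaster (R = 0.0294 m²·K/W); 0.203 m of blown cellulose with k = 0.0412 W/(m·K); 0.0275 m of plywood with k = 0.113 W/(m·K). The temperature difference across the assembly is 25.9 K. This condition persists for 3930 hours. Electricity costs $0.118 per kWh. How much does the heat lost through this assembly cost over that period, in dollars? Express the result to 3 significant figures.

0.203/0.0412 = 4.927
0.0275/0.113 = 0.2434
R_total = 0.0294 + 4.927 + 0.2434 = 5.2 m²·K/W
Q = 44.2 × 25.9 / 5.2 = 220.2 W
E = 220.2 W × 3930 h / 1000 = 865.2 kWh
Cost = 865.2 × 0.118 = $102.1

102 dollars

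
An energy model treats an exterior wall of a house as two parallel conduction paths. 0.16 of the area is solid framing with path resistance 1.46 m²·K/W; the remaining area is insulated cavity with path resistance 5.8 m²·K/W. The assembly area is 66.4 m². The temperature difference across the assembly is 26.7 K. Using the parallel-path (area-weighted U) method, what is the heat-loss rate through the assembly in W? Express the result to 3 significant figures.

451 W

U_eff = 0.84/5.8 + 0.16/1.46 = 0.1448 + 0.1096 = 0.2544
R_eff = 1/U_eff = 3.931 m²·K/W
Q = 66.4 × 26.7 / 3.931 = 451.1 W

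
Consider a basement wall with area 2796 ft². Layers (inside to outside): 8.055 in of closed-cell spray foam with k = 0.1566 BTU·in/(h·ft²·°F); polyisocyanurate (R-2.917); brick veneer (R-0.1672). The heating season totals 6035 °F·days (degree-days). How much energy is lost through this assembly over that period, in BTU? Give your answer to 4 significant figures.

7428000 BTU

8.055/0.1566 = 51.437
R_total = 51.437 + 2.917 + 0.1672 = 54.521 ft²·°F·h/BTU
E = A × HDD × 24 / R = 2796 × 6035 × 24 / 54.521 = 7427800 BTU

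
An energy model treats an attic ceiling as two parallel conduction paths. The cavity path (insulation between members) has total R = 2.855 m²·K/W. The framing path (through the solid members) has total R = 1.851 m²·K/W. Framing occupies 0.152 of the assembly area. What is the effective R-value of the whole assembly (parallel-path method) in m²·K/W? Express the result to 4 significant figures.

2.638 m²·K/W

U_eff = 0.848/2.855 + 0.152/1.851 = 0.29702 + 0.082118 = 0.37914
R_eff = 1/U_eff = 2.6375 m²·K/W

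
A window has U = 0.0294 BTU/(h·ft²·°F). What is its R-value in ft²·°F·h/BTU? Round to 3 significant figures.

R = 1/U = 1/0.0294 = 34.01

34.0 ft²·°F·h/BTU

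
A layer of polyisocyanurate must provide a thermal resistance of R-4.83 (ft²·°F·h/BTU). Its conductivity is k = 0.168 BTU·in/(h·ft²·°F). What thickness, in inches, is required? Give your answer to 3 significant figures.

L = R × k = 4.83 × 0.168 = 0.8114 in

0.811 in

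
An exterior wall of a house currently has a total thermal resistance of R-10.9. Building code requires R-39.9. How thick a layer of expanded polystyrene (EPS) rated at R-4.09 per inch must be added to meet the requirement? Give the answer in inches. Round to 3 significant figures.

7.09 in

ΔR = 39.9 − 10.9 = 29 ft²·°F·h/BTU
L = ΔR / (R/in) = 29/4.09 = 7.09 in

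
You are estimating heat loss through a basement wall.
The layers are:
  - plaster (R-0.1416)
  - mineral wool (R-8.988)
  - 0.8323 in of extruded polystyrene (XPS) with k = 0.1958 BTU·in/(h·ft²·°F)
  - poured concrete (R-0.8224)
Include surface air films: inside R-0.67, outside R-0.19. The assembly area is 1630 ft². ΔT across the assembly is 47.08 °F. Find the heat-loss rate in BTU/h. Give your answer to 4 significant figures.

5095 BTU/h

0.8323/0.1958 = 4.2508
R_total = 0.67 + 0.1416 + 8.988 + 4.2508 + 0.8224 + 0.19 = 15.063 ft²·°F·h/BTU
Q = A·ΔT/R = 1630 × 47.08 / 15.063 = 5094.7 BTU/h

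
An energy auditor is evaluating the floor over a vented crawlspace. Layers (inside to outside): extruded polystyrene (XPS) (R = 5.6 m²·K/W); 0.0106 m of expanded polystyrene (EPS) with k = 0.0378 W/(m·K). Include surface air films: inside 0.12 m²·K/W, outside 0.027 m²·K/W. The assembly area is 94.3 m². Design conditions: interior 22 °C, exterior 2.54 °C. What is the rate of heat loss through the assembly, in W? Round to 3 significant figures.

0.0106/0.0378 = 0.2804
R_total = 0.12 + 5.6 + 0.2804 + 0.027 = 6.027 m²·K/W
Q = A·ΔT/R = 94.3 × (22 − 2.54) / 6.027 = 304.5 W

304 W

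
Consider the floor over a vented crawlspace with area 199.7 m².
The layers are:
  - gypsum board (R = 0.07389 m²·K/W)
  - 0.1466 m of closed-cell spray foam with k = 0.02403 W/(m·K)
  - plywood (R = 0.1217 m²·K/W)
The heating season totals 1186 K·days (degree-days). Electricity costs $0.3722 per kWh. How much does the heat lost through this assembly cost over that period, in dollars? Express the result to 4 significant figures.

336.0 dollars

0.1466/0.02403 = 6.1007
R_total = 0.07389 + 6.1007 + 0.1217 = 6.2963 m²·K/W
E = A × HDD × 24 / R / 1000 = 199.7 × 1186 × 24 / 6.2963 / 1000 = 902.79 kWh
Cost = 902.79 × 0.3722 = $336.02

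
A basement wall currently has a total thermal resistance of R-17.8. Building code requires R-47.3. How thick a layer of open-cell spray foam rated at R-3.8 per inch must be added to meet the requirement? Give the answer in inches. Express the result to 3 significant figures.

7.76 in

ΔR = 47.3 − 17.8 = 29.5 ft²·°F·h/BTU
L = ΔR / (R/in) = 29.5/3.8 = 7.763 in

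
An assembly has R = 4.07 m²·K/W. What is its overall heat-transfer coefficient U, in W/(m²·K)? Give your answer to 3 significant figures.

U = 1/R = 1/4.07 = 0.2457

0.246 W/(m²·K)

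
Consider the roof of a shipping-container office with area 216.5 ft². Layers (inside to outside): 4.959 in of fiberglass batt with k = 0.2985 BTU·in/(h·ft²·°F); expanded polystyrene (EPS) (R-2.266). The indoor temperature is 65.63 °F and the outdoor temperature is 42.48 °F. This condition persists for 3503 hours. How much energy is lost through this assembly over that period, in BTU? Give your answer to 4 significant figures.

930000 BTU

4.959/0.2985 = 16.613
R_total = 16.613 + 2.266 = 18.879 ft²·°F·h/BTU
Q = 216.5 × (65.63 − 42.48) / 18.879 = 265.48 BTU/h
E = 265.48 × 3503 = 929970 BTU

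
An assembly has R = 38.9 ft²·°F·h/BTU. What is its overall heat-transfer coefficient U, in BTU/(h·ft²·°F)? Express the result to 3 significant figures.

0.0257 BTU/(h·ft²·°F)

U = 1/R = 1/38.9 = 0.02571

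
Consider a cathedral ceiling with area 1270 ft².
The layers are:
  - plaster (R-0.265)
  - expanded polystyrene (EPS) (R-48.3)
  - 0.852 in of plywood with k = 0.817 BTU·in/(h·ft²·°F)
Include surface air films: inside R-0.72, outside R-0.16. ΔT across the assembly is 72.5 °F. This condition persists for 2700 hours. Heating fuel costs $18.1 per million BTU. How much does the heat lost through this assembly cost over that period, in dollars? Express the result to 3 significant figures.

0.852/0.817 = 1.043
R_total = 0.72 + 0.265 + 48.3 + 1.043 + 0.16 = 50.49 ft²·°F·h/BTU
Q = 1270 × 72.5 / 50.49 = 1824 BTU/h
E = 1824 × 2700 = 4924000 BTU
Cost = 4924000/10⁶ × 18.1 = $89.12

89.1 dollars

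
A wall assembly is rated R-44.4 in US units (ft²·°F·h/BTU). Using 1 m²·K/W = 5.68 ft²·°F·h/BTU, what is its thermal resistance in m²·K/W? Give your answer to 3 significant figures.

R_SI = 44.4/5.68 = 7.817

7.82 m²·K/W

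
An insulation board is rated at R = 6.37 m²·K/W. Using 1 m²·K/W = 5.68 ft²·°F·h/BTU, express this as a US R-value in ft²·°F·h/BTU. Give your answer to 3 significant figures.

36.2 ft²·°F·h/BTU

R_US = 6.37 × 5.68 = 36.18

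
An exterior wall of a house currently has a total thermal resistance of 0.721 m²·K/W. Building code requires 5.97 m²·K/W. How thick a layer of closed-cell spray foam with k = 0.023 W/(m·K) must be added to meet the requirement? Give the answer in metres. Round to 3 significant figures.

ΔR = 5.97 − 0.721 = 5.249 m²·K/W
L = ΔR × k = 5.249 × 0.023 = 0.1207 m

0.121 m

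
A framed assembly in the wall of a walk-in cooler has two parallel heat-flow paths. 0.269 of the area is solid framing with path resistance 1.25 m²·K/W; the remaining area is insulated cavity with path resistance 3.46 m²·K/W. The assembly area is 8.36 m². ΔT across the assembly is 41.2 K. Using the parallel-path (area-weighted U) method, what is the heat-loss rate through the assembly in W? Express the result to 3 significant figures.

147 W

U_eff = 0.731/3.46 + 0.269/1.25 = 0.2113 + 0.2152 = 0.4265
R_eff = 1/U_eff = 2.345 m²·K/W
Q = 8.36 × 41.2 / 2.345 = 146.9 W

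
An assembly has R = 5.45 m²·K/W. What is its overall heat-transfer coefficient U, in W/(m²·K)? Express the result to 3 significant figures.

U = 1/R = 1/5.45 = 0.1835

0.183 W/(m²·K)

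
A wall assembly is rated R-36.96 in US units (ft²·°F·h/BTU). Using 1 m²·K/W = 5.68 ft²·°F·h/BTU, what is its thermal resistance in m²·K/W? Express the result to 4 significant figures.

6.507 m²·K/W

R_SI = 36.96/5.68 = 6.507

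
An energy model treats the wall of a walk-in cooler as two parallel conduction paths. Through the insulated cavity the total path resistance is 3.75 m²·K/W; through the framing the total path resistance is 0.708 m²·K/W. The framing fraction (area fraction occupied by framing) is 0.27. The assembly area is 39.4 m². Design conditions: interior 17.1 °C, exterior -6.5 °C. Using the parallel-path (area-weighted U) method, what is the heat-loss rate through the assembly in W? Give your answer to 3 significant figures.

536 W

U_eff = 0.73/3.75 + 0.27/0.708 = 0.1947 + 0.3814 = 0.576
R_eff = 1/U_eff = 1.736 m²·K/W
Q = 39.4 × (17.1 − (-6.5)) / 1.736 = 535.6 W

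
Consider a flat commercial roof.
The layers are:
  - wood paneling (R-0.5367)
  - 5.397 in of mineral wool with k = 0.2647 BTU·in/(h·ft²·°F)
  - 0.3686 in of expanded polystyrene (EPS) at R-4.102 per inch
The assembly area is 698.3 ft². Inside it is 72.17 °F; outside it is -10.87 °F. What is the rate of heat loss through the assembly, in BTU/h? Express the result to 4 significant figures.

5.397/0.2647 = 20.389
0.3686 × 4.102 = 1.512
R_total = 0.5367 + 20.389 + 1.512 = 22.438 ft²·°F·h/BTU
Q = A·ΔT/R = 698.3 × (72.17 − (-10.87)) / 22.438 = 2584.3 BTU/h

2584 BTU/h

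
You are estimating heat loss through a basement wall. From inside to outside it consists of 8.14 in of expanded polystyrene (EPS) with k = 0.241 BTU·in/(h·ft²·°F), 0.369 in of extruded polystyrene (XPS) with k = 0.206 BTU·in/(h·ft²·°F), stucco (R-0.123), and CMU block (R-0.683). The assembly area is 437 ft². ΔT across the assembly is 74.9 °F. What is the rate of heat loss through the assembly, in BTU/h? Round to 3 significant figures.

900 BTU/h

8.14/0.241 = 33.78
0.369/0.206 = 1.791
R_total = 33.78 + 1.791 + 0.123 + 0.683 = 36.37 ft²·°F·h/BTU
Q = A·ΔT/R = 437 × 74.9 / 36.37 = 899.9 BTU/h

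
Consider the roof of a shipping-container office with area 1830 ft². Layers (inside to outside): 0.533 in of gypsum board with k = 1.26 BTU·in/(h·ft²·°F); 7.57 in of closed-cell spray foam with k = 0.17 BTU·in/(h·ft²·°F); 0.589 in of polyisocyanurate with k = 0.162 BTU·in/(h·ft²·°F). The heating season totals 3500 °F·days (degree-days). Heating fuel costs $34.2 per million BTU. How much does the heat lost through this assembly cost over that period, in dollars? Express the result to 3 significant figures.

0.533/1.26 = 0.423
7.57/0.17 = 44.53
0.589/0.162 = 3.636
R_total = 0.423 + 44.53 + 3.636 = 48.59 ft²·°F·h/BTU
E = A × HDD × 24 / R = 1830 × 3500 × 24 / 48.59 = 3164000 BTU
Cost = 3164000/10⁶ × 34.2 = $108.2

108 dollars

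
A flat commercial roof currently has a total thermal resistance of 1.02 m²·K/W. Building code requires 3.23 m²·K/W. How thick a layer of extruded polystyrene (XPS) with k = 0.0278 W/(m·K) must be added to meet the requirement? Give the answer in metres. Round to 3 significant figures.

0.0614 m

ΔR = 3.23 − 1.02 = 2.21 m²·K/W
L = ΔR × k = 2.21 × 0.0278 = 0.06144 m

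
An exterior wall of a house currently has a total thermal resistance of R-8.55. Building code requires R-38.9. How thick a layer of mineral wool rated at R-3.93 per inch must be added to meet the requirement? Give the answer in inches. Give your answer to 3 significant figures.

ΔR = 38.9 − 8.55 = 30.35 ft²·°F·h/BTU
L = ΔR / (R/in) = 30.35/3.93 = 7.723 in

7.72 in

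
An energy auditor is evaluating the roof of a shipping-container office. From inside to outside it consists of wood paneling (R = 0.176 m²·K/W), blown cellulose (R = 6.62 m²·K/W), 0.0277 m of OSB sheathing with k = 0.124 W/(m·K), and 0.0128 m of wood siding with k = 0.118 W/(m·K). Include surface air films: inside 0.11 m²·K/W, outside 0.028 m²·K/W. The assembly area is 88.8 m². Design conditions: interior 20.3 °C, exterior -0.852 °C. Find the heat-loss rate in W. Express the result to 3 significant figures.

0.0277/0.124 = 0.2234
0.0128/0.118 = 0.1085
R_total = 0.11 + 0.176 + 6.62 + 0.2234 + 0.1085 + 0.028 = 7.266 m²·K/W
Q = A·ΔT/R = 88.8 × (20.3 − (-0.852)) / 7.266 = 258.5 W

259 W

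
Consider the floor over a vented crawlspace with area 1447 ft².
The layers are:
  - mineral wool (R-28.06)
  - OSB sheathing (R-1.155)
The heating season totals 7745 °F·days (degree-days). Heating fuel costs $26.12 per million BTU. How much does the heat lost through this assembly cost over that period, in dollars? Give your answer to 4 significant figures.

240.5 dollars

R_total = 28.06 + 1.155 = 29.215 ft²·°F·h/BTU
E = A × HDD × 24 / R = 1447 × 7745 × 24 / 29.215 = 9206500 BTU
Cost = 9206500/10⁶ × 26.12 = $240.47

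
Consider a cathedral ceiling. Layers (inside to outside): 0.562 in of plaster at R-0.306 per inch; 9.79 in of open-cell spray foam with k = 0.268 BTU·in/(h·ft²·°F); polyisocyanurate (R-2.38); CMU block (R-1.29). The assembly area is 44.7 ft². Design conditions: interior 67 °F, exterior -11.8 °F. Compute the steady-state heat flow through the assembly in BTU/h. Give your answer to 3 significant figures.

87.2 BTU/h

0.562 × 0.306 = 0.172
9.79/0.268 = 36.53
R_total = 0.172 + 36.53 + 2.38 + 1.29 = 40.37 ft²·°F·h/BTU
Q = A·ΔT/R = 44.7 × (67 − (-11.8)) / 40.37 = 87.25 BTU/h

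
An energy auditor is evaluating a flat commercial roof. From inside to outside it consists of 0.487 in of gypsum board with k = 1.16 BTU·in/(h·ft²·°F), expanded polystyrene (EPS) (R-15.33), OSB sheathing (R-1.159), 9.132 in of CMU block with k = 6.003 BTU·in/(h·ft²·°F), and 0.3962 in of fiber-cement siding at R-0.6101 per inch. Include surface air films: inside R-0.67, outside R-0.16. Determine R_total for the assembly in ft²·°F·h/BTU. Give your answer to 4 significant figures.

0.487/1.16 = 0.41983
9.132/6.003 = 1.5212
0.3962 × 0.6101 = 0.24172
R_total = 0.67 + 0.41983 + 15.33 + 1.159 + 1.5212 + 0.24172 + 0.16 = 19.502 ft²·°F·h/BTU

19.50 ft²·°F·h/BTU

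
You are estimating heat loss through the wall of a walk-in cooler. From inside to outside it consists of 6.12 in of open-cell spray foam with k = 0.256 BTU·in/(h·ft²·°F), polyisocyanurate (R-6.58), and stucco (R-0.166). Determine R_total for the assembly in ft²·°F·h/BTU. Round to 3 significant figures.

6.12/0.256 = 23.91
R_total = 23.91 + 6.58 + 0.166 = 30.65 ft²·°F·h/BTU

30.7 ft²·°F·h/BTU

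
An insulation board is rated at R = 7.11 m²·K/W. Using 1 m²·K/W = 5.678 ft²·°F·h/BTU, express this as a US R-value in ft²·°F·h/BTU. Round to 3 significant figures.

40.4 ft²·°F·h/BTU

R_US = 7.11 × 5.678 = 40.37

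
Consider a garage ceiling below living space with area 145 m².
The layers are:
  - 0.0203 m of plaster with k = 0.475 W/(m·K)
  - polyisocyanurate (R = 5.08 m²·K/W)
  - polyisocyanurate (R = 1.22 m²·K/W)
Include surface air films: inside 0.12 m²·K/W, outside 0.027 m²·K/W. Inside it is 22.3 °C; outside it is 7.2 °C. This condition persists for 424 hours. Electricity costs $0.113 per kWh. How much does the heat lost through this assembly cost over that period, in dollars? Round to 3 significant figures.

0.0203/0.475 = 0.04274
R_total = 0.12 + 0.04274 + 5.08 + 1.22 + 0.027 = 6.49 m²·K/W
Q = 145 × (22.3 − 7.2) / 6.49 = 337.4 W
E = 337.4 W × 424 h / 1000 = 143 kWh
Cost = 143 × 0.113 = $16.16

16.2 dollars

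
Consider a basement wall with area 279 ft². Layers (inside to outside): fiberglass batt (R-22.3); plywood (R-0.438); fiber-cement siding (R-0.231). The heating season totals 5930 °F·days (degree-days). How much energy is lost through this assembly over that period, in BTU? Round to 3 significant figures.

1730000 BTU

R_total = 22.3 + 0.438 + 0.231 = 22.97 ft²·°F·h/BTU
E = A × HDD × 24 / R = 279 × 5930 × 24 / 22.97 = 1729000 BTU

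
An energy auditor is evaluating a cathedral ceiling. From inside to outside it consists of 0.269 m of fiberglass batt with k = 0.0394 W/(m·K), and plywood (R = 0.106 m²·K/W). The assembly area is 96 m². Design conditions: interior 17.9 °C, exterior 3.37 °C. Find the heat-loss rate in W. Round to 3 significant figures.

0.269/0.0394 = 6.827
R_total = 6.827 + 0.106 = 6.933 m²·K/W
Q = A·ΔT/R = 96 × (17.9 − 3.37) / 6.933 = 201.2 W

201 W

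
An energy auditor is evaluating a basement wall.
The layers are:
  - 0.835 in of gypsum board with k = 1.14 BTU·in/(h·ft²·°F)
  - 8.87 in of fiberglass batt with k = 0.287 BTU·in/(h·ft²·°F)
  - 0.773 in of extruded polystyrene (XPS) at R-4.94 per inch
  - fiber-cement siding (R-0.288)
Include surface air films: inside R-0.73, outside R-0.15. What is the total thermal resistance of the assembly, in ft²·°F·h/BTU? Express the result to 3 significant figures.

0.835/1.14 = 0.7325
8.87/0.287 = 30.91
0.773 × 4.94 = 3.819
R_total = 0.73 + 0.7325 + 30.91 + 3.819 + 0.288 + 0.15 = 36.62 ft²·°F·h/BTU

36.6 ft²·°F·h/BTU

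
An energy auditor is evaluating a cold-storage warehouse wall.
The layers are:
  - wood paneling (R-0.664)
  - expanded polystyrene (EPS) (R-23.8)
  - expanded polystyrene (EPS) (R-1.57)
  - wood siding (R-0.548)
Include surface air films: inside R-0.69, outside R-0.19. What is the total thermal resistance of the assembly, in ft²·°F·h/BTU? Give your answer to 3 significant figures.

27.5 ft²·°F·h/BTU

R_total = 0.69 + 0.664 + 23.8 + 1.57 + 0.548 + 0.19 = 27.46 ft²·°F·h/BTU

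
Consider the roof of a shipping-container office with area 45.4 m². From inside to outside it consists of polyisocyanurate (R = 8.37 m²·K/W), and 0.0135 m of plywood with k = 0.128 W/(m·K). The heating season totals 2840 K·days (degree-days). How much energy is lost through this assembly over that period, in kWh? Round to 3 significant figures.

365 kWh

0.0135/0.128 = 0.1055
R_total = 8.37 + 0.1055 = 8.475 m²·K/W
E = A × HDD × 24 / R / 1000 = 45.4 × 2840 × 24 / 8.475 / 1000 = 365.1 kWh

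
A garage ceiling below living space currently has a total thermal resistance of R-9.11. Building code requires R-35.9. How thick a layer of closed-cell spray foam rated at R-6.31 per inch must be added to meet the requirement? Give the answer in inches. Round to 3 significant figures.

4.25 in

ΔR = 35.9 − 9.11 = 26.79 ft²·°F·h/BTU
L = ΔR / (R/in) = 26.79/6.31 = 4.246 in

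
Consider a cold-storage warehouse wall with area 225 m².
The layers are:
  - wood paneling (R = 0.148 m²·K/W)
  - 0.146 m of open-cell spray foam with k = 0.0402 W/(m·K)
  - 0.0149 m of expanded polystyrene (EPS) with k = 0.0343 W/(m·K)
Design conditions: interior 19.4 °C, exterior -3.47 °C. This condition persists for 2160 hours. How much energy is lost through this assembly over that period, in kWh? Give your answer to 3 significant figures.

2640 kWh

0.146/0.0402 = 3.632
0.0149/0.0343 = 0.4344
R_total = 0.148 + 3.632 + 0.4344 = 4.214 m²·K/W
Q = 225 × (19.4 − (-3.47)) / 4.214 = 1221 W
E = 1221 W × 2160 h / 1000 = 2637 kWh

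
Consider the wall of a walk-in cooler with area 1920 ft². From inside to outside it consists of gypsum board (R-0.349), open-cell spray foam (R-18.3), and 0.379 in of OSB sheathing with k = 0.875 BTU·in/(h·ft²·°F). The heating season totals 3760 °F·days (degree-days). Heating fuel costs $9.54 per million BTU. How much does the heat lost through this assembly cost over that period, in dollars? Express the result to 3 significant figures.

86.6 dollars

0.379/0.875 = 0.4331
R_total = 0.349 + 18.3 + 0.4331 = 19.08 ft²·°F·h/BTU
E = A × HDD × 24 / R = 1920 × 3760 × 24 / 19.08 = 9080000 BTU
Cost = 9080000/10⁶ × 9.54 = $86.62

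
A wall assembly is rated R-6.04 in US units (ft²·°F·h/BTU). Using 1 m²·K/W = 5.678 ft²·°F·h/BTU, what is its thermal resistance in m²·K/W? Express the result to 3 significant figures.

R_SI = 6.04/5.678 = 1.064

1.06 m²·K/W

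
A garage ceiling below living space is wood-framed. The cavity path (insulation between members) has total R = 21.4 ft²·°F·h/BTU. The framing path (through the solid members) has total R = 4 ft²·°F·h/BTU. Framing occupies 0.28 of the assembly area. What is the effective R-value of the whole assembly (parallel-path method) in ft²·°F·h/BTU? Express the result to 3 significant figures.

9.65 ft²·°F·h/BTU

U_eff = 0.72/21.4 + 0.28/4 = 0.03364 + 0.07 = 0.1036
R_eff = 1/U_eff = 9.648 ft²·°F·h/BTU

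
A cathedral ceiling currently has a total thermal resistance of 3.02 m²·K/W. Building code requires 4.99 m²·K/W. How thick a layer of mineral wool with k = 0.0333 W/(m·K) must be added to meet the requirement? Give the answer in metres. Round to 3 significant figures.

ΔR = 4.99 − 3.02 = 1.97 m²·K/W
L = ΔR × k = 1.97 × 0.0333 = 0.0656 m

0.0656 m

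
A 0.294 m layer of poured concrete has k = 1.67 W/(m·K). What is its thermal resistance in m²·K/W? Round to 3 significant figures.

0.176 m²·K/W

R = L/k = 0.294/1.67 = 0.176 m²·K/W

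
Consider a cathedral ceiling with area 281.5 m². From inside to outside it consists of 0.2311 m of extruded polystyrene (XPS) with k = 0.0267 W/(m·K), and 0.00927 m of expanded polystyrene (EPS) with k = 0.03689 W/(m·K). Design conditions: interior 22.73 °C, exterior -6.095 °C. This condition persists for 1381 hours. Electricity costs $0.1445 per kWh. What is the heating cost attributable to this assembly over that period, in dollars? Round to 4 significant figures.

181.8 dollars

0.2311/0.0267 = 8.6554
0.00927/0.03689 = 0.25129
R_total = 8.6554 + 0.25129 = 8.9067 m²·K/W
Q = 281.5 × (22.73 − (-6.095)) / 8.9067 = 911.02 W
E = 911.02 W × 1381 h / 1000 = 1258.1 kWh
Cost = 1258.1 × 0.1445 = $181.8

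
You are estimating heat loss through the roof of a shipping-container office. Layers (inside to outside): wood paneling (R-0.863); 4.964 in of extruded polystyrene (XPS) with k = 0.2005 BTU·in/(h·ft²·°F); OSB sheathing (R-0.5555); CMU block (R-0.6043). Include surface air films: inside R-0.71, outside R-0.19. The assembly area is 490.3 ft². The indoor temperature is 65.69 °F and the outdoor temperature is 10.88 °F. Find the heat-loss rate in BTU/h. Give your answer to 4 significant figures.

4.964/0.2005 = 24.758
R_total = 0.71 + 0.863 + 24.758 + 0.5555 + 0.6043 + 0.19 = 27.681 ft²·°F·h/BTU
Q = A·ΔT/R = 490.3 × (65.69 − 10.88) / 27.681 = 970.83 BTU/h

970.8 BTU/h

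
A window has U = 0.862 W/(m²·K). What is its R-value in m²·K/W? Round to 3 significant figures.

R = 1/U = 1/0.862 = 1.16

1.16 m²·K/W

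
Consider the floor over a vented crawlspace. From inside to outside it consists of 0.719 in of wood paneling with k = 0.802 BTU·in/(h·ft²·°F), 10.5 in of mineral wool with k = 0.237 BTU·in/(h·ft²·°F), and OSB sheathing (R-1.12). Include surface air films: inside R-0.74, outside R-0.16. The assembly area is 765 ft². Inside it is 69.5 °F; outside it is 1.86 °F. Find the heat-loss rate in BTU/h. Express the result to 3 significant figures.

0.719/0.802 = 0.8965
10.5/0.237 = 44.3
R_total = 0.74 + 0.8965 + 44.3 + 1.12 + 0.16 = 47.22 ft²·°F·h/BTU
Q = A·ΔT/R = 765 × (69.5 − 1.86) / 47.22 = 1096 BTU/h

1100 BTU/h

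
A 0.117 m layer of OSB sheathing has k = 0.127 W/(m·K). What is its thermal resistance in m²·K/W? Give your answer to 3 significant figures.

0.921 m²·K/W

R = L/k = 0.117/0.127 = 0.9213 m²·K/W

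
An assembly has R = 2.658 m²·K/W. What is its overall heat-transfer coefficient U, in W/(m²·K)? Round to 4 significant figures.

0.3762 W/(m²·K)

U = 1/R = 1/2.658 = 0.37622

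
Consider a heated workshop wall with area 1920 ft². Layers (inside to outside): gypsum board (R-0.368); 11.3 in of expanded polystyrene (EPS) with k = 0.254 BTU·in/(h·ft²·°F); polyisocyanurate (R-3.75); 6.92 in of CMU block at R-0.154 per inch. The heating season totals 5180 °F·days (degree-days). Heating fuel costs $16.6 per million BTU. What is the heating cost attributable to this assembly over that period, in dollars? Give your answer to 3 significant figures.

11.3/0.254 = 44.49
6.92 × 0.154 = 1.066
R_total = 0.368 + 44.49 + 3.75 + 1.066 = 49.67 ft²·°F·h/BTU
E = A × HDD × 24 / R = 1920 × 5180 × 24 / 49.67 = 4805000 BTU
Cost = 4805000/10⁶ × 16.6 = $79.77

79.8 dollars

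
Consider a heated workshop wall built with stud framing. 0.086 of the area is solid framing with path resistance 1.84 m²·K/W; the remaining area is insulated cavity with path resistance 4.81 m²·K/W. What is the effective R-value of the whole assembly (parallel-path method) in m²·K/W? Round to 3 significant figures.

U_eff = 0.914/4.81 + 0.086/1.84 = 0.19 + 0.04674 = 0.2368
R_eff = 1/U_eff = 4.224 m²·K/W

4.22 m²·K/W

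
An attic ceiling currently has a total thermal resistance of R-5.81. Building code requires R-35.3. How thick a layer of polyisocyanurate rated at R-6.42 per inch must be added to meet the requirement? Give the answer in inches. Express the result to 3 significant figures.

4.59 in

ΔR = 35.3 − 5.81 = 29.49 ft²·°F·h/BTU
L = ΔR / (R/in) = 29.49/6.42 = 4.593 in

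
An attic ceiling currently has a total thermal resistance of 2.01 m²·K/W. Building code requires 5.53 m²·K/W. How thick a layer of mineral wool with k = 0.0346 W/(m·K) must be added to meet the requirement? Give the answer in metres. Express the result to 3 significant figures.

0.122 m

ΔR = 5.53 − 2.01 = 3.52 m²·K/W
L = ΔR × k = 3.52 × 0.0346 = 0.1218 m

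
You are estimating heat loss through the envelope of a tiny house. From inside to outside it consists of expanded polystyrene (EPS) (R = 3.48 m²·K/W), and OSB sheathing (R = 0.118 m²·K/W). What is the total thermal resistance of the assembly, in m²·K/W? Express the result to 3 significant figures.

3.60 m²·K/W

R_total = 3.48 + 0.118 = 3.598 m²·K/W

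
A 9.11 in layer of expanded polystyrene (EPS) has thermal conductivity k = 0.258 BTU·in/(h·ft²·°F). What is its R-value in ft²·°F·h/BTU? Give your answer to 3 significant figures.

35.3 ft²·°F·h/BTU

R = L/k = 9.11/0.258 = 35.31 ft²·°F·h/BTU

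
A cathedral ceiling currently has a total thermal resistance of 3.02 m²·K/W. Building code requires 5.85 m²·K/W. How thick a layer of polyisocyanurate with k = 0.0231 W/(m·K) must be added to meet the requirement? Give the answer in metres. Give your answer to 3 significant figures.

ΔR = 5.85 − 3.02 = 2.83 m²·K/W
L = ΔR × k = 2.83 × 0.0231 = 0.06537 m

0.0654 m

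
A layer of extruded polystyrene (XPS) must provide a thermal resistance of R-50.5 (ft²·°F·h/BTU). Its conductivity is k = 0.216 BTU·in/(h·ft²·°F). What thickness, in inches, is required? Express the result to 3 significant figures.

10.9 in

L = R × k = 50.5 × 0.216 = 10.91 in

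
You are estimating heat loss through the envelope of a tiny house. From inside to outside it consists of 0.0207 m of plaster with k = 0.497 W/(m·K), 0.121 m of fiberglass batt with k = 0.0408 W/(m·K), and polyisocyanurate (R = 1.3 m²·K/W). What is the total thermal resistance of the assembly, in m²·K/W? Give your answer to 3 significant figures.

4.31 m²·K/W

0.0207/0.497 = 0.04165
0.121/0.0408 = 2.966
R_total = 0.04165 + 2.966 + 1.3 = 4.307 m²·K/W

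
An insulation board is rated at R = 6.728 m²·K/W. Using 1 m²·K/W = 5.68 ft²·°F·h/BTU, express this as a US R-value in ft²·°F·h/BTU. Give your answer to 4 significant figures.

38.22 ft²·°F·h/BTU

R_US = 6.728 × 5.68 = 38.215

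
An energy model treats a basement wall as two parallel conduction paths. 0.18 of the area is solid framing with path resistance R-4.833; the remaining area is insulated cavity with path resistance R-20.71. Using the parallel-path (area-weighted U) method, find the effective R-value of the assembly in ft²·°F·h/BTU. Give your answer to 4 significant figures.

U_eff = 0.82/20.71 + 0.18/4.833 = 0.039594 + 0.037244 = 0.076838
R_eff = 1/U_eff = 13.014 ft²·°F·h/BTU

13.01 ft²·°F·h/BTU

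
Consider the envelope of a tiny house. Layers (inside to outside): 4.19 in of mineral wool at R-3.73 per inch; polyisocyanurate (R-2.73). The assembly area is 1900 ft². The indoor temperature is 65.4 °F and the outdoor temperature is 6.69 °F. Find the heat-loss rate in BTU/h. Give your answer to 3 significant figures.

6080 BTU/h

4.19 × 3.73 = 15.63
R_total = 15.63 + 2.73 = 18.36 ft²·°F·h/BTU
Q = A·ΔT/R = 1900 × (65.4 − 6.69) / 18.36 = 6076 BTU/h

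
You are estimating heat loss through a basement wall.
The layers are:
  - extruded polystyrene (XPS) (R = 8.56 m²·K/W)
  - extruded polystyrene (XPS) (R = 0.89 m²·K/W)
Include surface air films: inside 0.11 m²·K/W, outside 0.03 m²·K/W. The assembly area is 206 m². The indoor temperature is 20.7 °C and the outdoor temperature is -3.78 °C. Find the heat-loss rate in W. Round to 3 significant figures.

526 W

R_total = 0.11 + 8.56 + 0.89 + 0.03 = 9.59 m²·K/W
Q = A·ΔT/R = 206 × (20.7 − (-3.78)) / 9.59 = 525.8 W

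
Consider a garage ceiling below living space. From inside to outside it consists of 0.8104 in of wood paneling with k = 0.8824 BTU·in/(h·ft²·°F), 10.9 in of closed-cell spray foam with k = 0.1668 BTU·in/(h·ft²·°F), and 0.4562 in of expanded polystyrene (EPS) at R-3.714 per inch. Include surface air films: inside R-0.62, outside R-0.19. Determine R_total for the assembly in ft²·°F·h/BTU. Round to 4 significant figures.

68.77 ft²·°F·h/BTU

0.8104/0.8824 = 0.9184
10.9/0.1668 = 65.348
0.4562 × 3.714 = 1.6943
R_total = 0.62 + 0.9184 + 65.348 + 1.6943 + 0.19 = 68.77 ft²·°F·h/BTU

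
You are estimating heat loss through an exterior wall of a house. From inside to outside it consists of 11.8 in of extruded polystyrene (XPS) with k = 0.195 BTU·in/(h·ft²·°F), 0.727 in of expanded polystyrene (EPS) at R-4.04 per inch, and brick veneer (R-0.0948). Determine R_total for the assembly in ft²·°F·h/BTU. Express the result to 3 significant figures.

63.5 ft²·°F·h/BTU

11.8/0.195 = 60.51
0.727 × 4.04 = 2.937
R_total = 60.51 + 2.937 + 0.0948 = 63.54 ft²·°F·h/BTU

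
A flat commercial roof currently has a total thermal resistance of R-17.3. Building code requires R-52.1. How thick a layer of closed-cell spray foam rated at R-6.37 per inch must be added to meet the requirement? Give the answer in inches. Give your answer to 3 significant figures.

ΔR = 52.1 − 17.3 = 34.8 ft²·°F·h/BTU
L = ΔR / (R/in) = 34.8/6.37 = 5.463 in

5.46 in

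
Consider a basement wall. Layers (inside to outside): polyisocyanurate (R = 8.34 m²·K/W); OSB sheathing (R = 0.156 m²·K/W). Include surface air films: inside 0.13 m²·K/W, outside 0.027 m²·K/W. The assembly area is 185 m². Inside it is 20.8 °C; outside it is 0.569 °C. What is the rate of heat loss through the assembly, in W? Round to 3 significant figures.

R_total = 0.13 + 8.34 + 0.156 + 0.027 = 8.653 m²·K/W
Q = A·ΔT/R = 185 × (20.8 − 0.569) / 8.653 = 432.5 W

433 W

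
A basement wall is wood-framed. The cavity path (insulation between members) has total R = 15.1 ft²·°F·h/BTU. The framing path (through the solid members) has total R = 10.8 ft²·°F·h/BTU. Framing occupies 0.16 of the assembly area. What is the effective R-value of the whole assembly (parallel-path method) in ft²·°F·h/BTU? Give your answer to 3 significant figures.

14.2 ft²·°F·h/BTU

U_eff = 0.84/15.1 + 0.16/10.8 = 0.05563 + 0.01481 = 0.07044
R_eff = 1/U_eff = 14.2 ft²·°F·h/BTU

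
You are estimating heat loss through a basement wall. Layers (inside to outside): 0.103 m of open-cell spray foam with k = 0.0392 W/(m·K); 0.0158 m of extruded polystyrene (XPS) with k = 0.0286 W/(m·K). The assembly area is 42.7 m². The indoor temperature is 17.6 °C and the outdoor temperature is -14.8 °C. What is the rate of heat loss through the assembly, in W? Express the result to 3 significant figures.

435 W

0.103/0.0392 = 2.628
0.0158/0.0286 = 0.5524
R_total = 2.628 + 0.5524 = 3.18 m²·K/W
Q = A·ΔT/R = 42.7 × (17.6 − (-14.8)) / 3.18 = 435.1 W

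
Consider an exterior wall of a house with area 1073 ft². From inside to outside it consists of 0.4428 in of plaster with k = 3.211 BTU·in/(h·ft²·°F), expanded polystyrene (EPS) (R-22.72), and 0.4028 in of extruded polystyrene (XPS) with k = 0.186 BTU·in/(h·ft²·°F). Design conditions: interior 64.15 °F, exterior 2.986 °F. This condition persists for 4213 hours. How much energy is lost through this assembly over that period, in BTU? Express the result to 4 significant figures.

0.4428/3.211 = 0.1379
0.4028/0.186 = 2.1656
R_total = 0.1379 + 22.72 + 2.1656 = 25.023 ft²·°F·h/BTU
Q = 1073 × (64.15 − 2.986) / 25.023 = 2622.7 BTU/h
E = 2622.7 × 4213 = 11049000 BTU

11050000 BTU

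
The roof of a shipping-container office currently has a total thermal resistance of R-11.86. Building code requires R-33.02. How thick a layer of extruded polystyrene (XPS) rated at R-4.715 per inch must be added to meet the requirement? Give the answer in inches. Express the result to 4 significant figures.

ΔR = 33.02 − 11.86 = 21.16 ft²·°F·h/BTU
L = ΔR / (R/in) = 21.16/4.715 = 4.4878 in

4.488 in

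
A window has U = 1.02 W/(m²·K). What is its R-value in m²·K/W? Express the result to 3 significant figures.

R = 1/U = 1/1.02 = 0.9804

0.980 m²·K/W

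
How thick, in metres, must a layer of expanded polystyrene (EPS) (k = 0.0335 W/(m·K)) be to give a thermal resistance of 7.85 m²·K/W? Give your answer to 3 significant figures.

L = R·k = 7.85 × 0.0335 = 0.263 m

0.263 m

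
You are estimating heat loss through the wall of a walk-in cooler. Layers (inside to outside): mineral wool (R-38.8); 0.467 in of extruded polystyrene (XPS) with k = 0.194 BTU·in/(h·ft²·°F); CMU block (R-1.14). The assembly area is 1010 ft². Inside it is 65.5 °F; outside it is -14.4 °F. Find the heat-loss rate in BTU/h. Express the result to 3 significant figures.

0.467/0.194 = 2.407
R_total = 38.8 + 2.407 + 1.14 = 42.35 ft²·°F·h/BTU
Q = A·ΔT/R = 1010 × (65.5 − (-14.4)) / 42.35 = 1906 BTU/h

1910 BTU/h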